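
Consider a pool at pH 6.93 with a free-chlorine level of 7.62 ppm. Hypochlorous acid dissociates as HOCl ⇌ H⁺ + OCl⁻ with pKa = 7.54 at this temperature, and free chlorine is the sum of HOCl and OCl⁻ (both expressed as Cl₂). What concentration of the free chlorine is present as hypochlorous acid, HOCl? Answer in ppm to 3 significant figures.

6.12 ppm

[OCl⁻]/[HOCl] = 10^(pH − pKa) = 10^(6.93 − 7.54) = 10^-0.61 = 0.2455.
Fraction as HOCl = 1 / (1 + 0.2455) = 0.8029.
HOCl = 0.8029 × 7.62 ppm = 6.118 ppm.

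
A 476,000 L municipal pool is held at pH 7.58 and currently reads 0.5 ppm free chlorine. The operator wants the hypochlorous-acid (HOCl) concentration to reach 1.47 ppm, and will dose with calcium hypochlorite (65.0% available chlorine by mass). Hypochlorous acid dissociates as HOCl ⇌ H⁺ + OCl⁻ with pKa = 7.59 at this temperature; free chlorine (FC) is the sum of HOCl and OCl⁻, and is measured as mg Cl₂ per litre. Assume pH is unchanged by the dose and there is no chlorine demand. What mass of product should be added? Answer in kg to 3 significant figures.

1.76 kg

[OCl⁻]/[HOCl] = 10^(pH − pKa) = 10^(7.58 − 7.59) = 0.9772; fraction as HOCl = 1/(1 + 0.9772) = 0.5058.
Free chlorine required for 1.47 ppm HOCl: 1.47 / 0.5058 = 2.907 ppm.
FC to add: 2.907 − 0.5 = 2.407 mg/L as Cl₂.
Cl₂ equivalent: 2.407 mg/L × 476,000 L = 1146 g.
Product at 65.0% available Cl: 1146 / 0.65 = 1762 g.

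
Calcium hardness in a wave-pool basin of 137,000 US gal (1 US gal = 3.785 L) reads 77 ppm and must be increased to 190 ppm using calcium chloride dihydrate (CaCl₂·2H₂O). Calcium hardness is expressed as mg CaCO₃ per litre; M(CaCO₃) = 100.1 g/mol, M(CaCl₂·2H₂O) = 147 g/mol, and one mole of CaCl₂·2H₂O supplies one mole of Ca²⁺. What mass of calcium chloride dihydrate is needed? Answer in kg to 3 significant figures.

Volume: 137,000 US gal × 3.785 L/gal = 518,545 L.
Hardness to add: (190 − 77) = 113 mg/L as CaCO₃ × 518,545 L = 58,600 g as CaCO₃.
Moles of Ca²⁺ (1 mol Ca²⁺ ≡ 1 mol CaCO₃): 58,600 / 100.1 g/mol = 585.4 mol.
Mass of CaCl₂·2H₂O: 585.4 × 147 = 86,050 g.

86.0 kg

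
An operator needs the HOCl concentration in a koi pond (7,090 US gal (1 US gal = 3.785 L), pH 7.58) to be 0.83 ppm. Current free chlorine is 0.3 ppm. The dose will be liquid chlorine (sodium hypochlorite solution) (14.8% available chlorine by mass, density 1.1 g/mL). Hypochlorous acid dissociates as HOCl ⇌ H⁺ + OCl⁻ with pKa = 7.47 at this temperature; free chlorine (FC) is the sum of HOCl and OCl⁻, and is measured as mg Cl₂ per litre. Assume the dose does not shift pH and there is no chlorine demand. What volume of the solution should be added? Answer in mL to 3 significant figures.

Volume: 7,090 US gal × 3.785 L/gal = 26,836 L.
[OCl⁻]/[HOCl] = 10^(pH − pKa) = 10^(7.58 − 7.47) = 1.288; fraction as HOCl = 1/(1 + 1.288) = 0.437.
Free chlorine required for 0.83 ppm HOCl: 0.83 / 0.437 = 1.899 ppm.
FC to add: 1.899 − 0.3 = 1.599 mg/L as Cl₂.
Cl₂ equivalent: 1.599 mg/L × 26,836 L = 42.92 g.
Product at 14.8% available Cl: 42.92 / 0.148 = 290 g.
Volume: 290 g ÷ 1.1 g/mL = 263.6 mL.

264 mL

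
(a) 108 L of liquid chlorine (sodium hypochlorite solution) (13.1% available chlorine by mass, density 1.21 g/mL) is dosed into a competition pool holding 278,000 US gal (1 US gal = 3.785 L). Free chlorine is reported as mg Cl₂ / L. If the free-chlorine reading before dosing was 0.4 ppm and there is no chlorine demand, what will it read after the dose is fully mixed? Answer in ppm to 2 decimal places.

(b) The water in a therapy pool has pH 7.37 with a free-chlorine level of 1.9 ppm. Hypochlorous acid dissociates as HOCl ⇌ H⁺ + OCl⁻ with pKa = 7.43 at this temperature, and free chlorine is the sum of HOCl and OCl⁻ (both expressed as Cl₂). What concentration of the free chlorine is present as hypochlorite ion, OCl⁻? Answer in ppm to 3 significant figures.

(a) Volume: 278,000 US gal × 3.785 L/gal = 1,052,230 L.
(a) Mass of solution: 108 L × 1000 mL/L × 1.21 g/mL = 130,700 g.
(a) Available chlorine delivered: 130,700 g × 0.131 = 17,120 g as Cl₂.
(a) Concentration rise: 17,120 g / 1,052,230 L = 16.27 mg/L = 16.27 ppm.
(a) Final FC: 0.4 + 16.27 = 16.67 ppm.

(b) [OCl⁻]/[HOCl] = 10^(pH − pKa) = 10^(7.37 − 7.43) = 10^-0.06 = 0.871.
(b) Fraction as HOCl = 1 / (1 + 0.871) = 0.5345.
(b) OCl⁻ = (1 − 0.5345) × 1.9 ppm = 0.8845 ppm.

(a) 16.67 ppm; (b) 0.884 ppm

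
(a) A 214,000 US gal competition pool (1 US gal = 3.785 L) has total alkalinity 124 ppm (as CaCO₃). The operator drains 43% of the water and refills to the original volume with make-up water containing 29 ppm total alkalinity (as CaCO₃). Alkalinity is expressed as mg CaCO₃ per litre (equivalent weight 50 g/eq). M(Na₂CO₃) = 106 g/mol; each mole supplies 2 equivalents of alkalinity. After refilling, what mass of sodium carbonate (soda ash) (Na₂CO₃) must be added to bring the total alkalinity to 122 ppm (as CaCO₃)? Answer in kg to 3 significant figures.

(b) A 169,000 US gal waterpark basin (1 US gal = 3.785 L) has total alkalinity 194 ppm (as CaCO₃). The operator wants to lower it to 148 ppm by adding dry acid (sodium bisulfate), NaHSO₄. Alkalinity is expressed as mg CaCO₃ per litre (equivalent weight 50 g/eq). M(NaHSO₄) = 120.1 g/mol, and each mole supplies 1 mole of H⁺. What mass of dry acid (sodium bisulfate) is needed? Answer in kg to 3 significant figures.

(a) Volume: 214,000 US gal × 3.785 L/gal = 809,990 L.
(a) After draining 43% and refilling: 124 × 0.57 + 29 × 0.43 = 83.15 ppm.
(a) Deficit to target: 122 − 83.15 = 38.85 mg/L.
(a) As CaCO₃: 38.85 mg/L × 809,990 L = 31,470 g; ÷ 50 g/eq ÷ 2 = 314.7 mol Na₂CO₃.
(a) Mass: 314.7 × 106 = 33,360 g.

(b) Volume: 169,000 US gal × 3.785 L/gal = 639,665 L.
(b) Alkalinity to neutralize: (194 − 148) = 46 mg/L as CaCO₃ × 639,665 L = 29,420 g as CaCO₃.
(b) Equivalents of H⁺ required: 29,420 ÷ 50 g/eq = 588.5 eq = 588.5 mol NaHSO₄.
(b) Mass of NaHSO₄: 588.5 × 120.1 = 70,680 g.

(a) 33.4 kg; (b) 70.7 kg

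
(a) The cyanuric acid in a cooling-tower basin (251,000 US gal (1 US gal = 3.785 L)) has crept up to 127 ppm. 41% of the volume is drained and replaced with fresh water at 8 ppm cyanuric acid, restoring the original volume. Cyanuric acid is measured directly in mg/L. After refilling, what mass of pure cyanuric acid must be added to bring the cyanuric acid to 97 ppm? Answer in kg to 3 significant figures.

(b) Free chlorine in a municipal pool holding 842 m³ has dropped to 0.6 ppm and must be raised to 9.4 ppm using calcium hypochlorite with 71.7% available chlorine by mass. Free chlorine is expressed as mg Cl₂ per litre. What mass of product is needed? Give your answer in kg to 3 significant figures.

(a) Volume: 251,000 US gal × 3.785 L/gal = 950,035 L.
(a) After draining 41% and refilling: 127 × 0.59 + 8 × 0.41 = 78.21 ppm.
(a) Deficit to target: 97 − 78.21 = 18.79 mg/L.
(a) Mass: 18.79 mg/L × 950,035 L = 17,850 g cyanuric acid.

(b) Volume: 842 m³ = 842,000 L.
(b) Chlorine deficit: 9.4 − 0.6 = 8.8 ppm = 8.8 mg/L as Cl₂.
(b) Cl₂ equivalent needed: 8.8 mg/L × 842,000 L = 7,410,000 mg = 7410 g.
(b) Product at 71.7% available chlorine: 7410 / 0.717 = 10,330 g.

(a) 17.9 kg; (b) 10.3 kg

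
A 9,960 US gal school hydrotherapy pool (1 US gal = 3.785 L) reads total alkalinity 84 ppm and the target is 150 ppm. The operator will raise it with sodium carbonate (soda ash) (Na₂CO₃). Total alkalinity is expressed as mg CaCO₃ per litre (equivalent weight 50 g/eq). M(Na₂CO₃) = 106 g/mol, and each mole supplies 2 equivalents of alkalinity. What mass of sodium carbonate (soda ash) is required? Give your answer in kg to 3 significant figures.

2.64 kg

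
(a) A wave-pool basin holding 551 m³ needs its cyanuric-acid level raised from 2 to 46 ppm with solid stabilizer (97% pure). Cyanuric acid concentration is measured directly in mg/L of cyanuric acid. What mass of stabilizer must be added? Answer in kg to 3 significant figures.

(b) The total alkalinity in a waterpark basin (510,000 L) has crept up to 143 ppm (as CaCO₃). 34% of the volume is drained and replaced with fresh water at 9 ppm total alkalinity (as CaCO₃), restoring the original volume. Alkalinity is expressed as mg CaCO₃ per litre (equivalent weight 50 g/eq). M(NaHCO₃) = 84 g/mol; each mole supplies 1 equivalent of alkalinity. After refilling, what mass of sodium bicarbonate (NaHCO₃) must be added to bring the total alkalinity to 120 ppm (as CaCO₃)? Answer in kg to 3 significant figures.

(a) Volume: 551 m³ = 551,000 L.
(a) CYA to add: (46 − 2) = 44 mg/L × 551,000 L = 24,240 g cyanuric acid.
(a) At 97% purity: 24,240 / 0.97 = 24,990 g product.

(b) After draining 34% and refilling: 143 × 0.66 + 9 × 0.34 = 97.44 ppm.
(b) Deficit to target: 120 − 97.44 = 22.56 mg/L.
(b) As CaCO₃: 22.56 mg/L × 510,000 L = 11,510 g; ÷ 50 g/eq ÷ 1 = 230.1 mol NaHCO₃.
(b) Mass: 230.1 × 84 = 19,330 g.

(a) 25.0 kg; (b) 19.3 kg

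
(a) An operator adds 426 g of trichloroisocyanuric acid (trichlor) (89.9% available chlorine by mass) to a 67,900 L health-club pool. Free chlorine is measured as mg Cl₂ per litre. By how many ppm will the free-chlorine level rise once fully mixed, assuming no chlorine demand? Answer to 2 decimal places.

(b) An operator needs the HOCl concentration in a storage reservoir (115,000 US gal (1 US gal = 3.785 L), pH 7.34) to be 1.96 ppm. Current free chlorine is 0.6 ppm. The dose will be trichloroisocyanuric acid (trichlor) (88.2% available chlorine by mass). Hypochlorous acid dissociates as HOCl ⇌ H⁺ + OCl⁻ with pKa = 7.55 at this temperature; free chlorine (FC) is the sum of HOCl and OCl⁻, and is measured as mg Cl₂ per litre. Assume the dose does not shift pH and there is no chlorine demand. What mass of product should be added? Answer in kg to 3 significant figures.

(a) 5.64 ppm; (b) 1.27 kg

(a) Available chlorine delivered: 426 g × 0.899 = 383 g as Cl₂.
(a) Concentration rise: 383 g / 67,900 L = 5.64 mg/L = 5.64 ppm.

(b) Volume: 115,000 US gal × 3.785 L/gal = 435,275 L.
(b) [OCl⁻]/[HOCl] = 10^(pH − pKa) = 10^(7.34 − 7.55) = 0.6166; fraction as HOCl = 1/(1 + 0.6166) = 0.6186.
(b) Free chlorine required for 1.96 ppm HOCl: 1.96 / 0.6186 = 3.169 ppm.
(b) FC to add: 3.169 − 0.6 = 2.569 mg/L as Cl₂.
(b) Cl₂ equivalent: 2.569 mg/L × 435,275 L = 1118 g.
(b) Product at 88.2% available Cl: 1118 / 0.882 = 1268 g.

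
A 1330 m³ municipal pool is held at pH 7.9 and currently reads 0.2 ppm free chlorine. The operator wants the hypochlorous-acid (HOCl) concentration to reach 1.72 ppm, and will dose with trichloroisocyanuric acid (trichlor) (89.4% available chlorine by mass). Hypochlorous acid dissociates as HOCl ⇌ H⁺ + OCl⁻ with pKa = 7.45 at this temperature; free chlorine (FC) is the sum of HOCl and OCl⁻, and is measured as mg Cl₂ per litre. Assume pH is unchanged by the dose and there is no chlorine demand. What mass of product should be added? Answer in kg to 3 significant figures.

Volume: 1330 m³ = 1,330,000 L.
[OCl⁻]/[HOCl] = 10^(pH − pKa) = 10^(7.9 − 7.45) = 2.818; fraction as HOCl = 1/(1 + 2.818) = 0.2619.
Free chlorine required for 1.72 ppm HOCl: 1.72 / 0.2619 = 6.568 ppm.
FC to add: 6.568 − 0.2 = 6.368 mg/L as Cl₂.
Cl₂ equivalent: 6.368 mg/L × 1,330,000 L = 8469 g.
Product at 89.4% available Cl: 8469 / 0.894 = 9473 g.

9.47 kg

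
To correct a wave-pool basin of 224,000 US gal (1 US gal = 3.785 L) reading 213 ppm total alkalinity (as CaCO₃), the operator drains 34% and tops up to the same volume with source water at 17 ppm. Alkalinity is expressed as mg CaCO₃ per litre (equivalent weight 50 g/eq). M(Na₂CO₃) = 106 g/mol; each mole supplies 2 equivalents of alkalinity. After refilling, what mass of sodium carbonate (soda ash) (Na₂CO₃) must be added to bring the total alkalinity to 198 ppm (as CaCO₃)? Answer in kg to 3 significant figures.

Volume: 224,000 US gal × 3.785 L/gal = 847,840 L.
After draining 34% and refilling: 213 × 0.66 + 17 × 0.34 = 146.36 ppm.
Deficit to target: 198 − 146.36 = 51.64 mg/L.
As CaCO₃: 51.64 mg/L × 847,840 L = 43,780 g; ÷ 50 g/eq ÷ 2 = 437.8 mol Na₂CO₃.
Mass: 437.8 × 106 = 46,410 g.

46.4 kg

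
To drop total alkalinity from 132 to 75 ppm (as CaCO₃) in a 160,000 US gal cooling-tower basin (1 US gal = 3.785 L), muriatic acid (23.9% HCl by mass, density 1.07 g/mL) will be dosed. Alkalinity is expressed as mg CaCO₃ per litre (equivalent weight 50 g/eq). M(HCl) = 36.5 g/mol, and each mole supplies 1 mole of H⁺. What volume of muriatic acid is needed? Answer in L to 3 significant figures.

Volume: 160,000 US gal × 3.785 L/gal = 605,600 L.
Alkalinity to neutralize: (132 − 75) = 57 mg/L as CaCO₃ × 605,600 L = 34,520 g as CaCO₃.
Equivalents of H⁺ required: 34,520 ÷ 50 g/eq = 690.4 eq = 690.4 mol HCl.
Mass of HCl: 690.4 × 36.5 = 25,200 g.
Mass of 23.9% solution: 25,200 / 0.239 = 105,400 g.
Volume: 105,400 g ÷ 1.07 g/mL = 98,540 mL.

98.5 L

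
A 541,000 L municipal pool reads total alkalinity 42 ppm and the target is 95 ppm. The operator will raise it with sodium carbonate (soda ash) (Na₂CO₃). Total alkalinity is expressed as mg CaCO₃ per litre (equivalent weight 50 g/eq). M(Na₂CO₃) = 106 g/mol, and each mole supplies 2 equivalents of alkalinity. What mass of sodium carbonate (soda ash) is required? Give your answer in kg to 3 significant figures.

30.4 kg

Alkalinity to add: (95 − 42) = 53 mg/L as CaCO₃ × 541,000 L = 28,670 g as CaCO₃.
Equivalents: 28,670 g ÷ 50 g/eq = 573.5 eq.
Each mole of Na₂CO₃ supplies 2 eq, so 573.5 / 2 = 286.7 mol.
Mass: 286.7 mol × 106 g/mol = 30,390 g.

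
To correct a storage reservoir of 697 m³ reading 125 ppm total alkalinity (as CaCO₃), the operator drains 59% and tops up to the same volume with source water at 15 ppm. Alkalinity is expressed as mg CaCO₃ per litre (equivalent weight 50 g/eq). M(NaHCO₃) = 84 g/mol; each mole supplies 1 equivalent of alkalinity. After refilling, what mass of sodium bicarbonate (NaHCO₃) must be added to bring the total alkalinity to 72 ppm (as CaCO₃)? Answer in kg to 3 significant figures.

13.9 kg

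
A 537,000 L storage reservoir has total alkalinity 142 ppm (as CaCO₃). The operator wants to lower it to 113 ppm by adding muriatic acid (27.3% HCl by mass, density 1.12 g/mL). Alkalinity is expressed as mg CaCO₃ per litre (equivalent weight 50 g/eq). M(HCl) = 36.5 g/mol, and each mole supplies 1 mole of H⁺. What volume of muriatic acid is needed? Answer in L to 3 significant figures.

37.2 L

Alkalinity to neutralize: (142 − 113) = 29 mg/L as CaCO₃ × 537,000 L = 15,570 g as CaCO₃.
Equivalents of H⁺ required: 15,570 ÷ 50 g/eq = 311.5 eq = 311.5 mol HCl.
Mass of HCl: 311.5 × 36.5 = 11,370 g.
Mass of 27.3% solution: 11,370 / 0.273 = 41,640 g.
Volume: 41,640 g ÷ 1.12 g/mL = 37,180 mL.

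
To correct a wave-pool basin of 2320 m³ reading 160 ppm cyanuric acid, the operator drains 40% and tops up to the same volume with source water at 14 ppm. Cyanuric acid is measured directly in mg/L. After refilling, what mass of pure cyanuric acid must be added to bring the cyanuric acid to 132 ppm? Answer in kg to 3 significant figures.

70.5 kg

Volume: 2320 m³ = 2,320,000 L.
After draining 40% and refilling: 160 × 0.60 + 14 × 0.40 = 101.6 ppm.
Deficit to target: 132 − 101.6 = 30.4 mg/L.
Mass: 30.4 mg/L × 2,320,000 L = 70,530 g cyanuric acid.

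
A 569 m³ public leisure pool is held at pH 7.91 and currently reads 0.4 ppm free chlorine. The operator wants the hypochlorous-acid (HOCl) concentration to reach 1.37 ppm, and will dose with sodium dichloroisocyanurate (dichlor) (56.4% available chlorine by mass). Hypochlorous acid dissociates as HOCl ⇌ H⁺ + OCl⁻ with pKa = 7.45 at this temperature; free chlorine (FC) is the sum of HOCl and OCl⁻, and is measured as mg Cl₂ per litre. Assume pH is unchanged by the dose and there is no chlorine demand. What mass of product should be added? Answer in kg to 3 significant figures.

Volume: 569 m³ = 569,000 L.
[OCl⁻]/[HOCl] = 10^(pH − pKa) = 10^(7.91 − 7.45) = 2.884; fraction as HOCl = 1/(1 + 2.884) = 0.2575.
Free chlorine required for 1.37 ppm HOCl: 1.37 / 0.2575 = 5.321 ppm.
FC to add: 5.321 − 0.4 = 4.921 mg/L as Cl₂.
Cl₂ equivalent: 4.921 mg/L × 569,000 L = 2800 g.
Product at 56.4% available Cl: 2800 / 0.564 = 4965 g.

4.96 kg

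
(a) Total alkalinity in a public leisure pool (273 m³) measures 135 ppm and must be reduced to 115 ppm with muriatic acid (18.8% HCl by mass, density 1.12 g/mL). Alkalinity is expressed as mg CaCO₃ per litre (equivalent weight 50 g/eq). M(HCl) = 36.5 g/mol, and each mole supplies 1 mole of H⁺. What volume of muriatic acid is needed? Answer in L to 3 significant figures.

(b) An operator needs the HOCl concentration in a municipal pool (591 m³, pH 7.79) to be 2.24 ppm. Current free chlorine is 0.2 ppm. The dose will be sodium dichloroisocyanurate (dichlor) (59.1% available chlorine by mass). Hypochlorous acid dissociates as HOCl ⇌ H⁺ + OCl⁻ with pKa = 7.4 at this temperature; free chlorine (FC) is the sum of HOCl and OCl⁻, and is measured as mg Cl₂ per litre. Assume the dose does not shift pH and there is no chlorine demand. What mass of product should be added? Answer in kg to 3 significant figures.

(a) 18.9 L; (b) 7.54 kg

(a) Volume: 273 m³ = 273,000 L.
(a) Alkalinity to neutralize: (135 − 115) = 20 mg/L as CaCO₃ × 273,000 L = 5460 g as CaCO₃.
(a) Equivalents of H⁺ required: 5460 ÷ 50 g/eq = 109.2 eq = 109.2 mol HCl.
(a) Mass of HCl: 109.2 × 36.5 = 3986 g.
(a) Mass of 18.8% solution: 3986 / 0.188 = 21,200 g.
(a) Volume: 21,200 g ÷ 1.12 g/mL = 18,930 mL.

(b) Volume: 591 m³ = 591,000 L.
(b) [OCl⁻]/[HOCl] = 10^(pH − pKa) = 10^(7.79 − 7.4) = 2.455; fraction as HOCl = 1/(1 + 2.455) = 0.2895.
(b) Free chlorine required for 2.24 ppm HOCl: 2.24 / 0.2895 = 7.739 ppm.
(b) FC to add: 7.739 − 0.2 = 7.539 mg/L as Cl₂.
(b) Cl₂ equivalent: 7.539 mg/L × 591,000 L = 4455 g.
(b) Product at 59.1% available Cl: 4455 / 0.591 = 7539 g.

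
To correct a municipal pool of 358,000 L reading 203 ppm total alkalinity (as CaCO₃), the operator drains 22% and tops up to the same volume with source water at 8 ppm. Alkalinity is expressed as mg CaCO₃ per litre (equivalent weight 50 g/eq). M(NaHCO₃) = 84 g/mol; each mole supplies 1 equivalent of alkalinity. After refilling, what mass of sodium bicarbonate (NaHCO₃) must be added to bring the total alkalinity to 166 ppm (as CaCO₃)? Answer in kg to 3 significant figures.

After draining 22% and refilling: 203 × 0.78 + 8 × 0.22 = 160.1 ppm.
Deficit to target: 166 − 160.1 = 5.9 mg/L.
As CaCO₃: 5.9 mg/L × 358,000 L = 2112 g; ÷ 50 g/eq ÷ 1 = 42.24 mol NaHCO₃.
Mass: 42.24 × 84 = 3548 g.

3.55 kg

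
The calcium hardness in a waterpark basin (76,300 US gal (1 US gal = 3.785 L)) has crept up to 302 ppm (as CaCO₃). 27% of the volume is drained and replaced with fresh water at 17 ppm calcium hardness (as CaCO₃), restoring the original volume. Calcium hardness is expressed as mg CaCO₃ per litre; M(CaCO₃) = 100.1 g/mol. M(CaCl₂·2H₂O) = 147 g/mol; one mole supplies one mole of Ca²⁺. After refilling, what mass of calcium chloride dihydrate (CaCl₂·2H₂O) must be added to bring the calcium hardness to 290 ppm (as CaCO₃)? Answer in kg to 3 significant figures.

Volume: 76,300 US gal × 3.785 L/gal = 288,796 L.
After draining 27% and refilling: 302 × 0.73 + 17 × 0.27 = 225.05 ppm.
Deficit to target: 290 − 225.05 = 64.95 mg/L.
As CaCO₃: 64.95 mg/L × 288,796 L = 18,760 g; ÷ 100.1 = 187.4 mol Ca²⁺.
Mass: 187.4 × 147 = 27,550 g.

27.5 kg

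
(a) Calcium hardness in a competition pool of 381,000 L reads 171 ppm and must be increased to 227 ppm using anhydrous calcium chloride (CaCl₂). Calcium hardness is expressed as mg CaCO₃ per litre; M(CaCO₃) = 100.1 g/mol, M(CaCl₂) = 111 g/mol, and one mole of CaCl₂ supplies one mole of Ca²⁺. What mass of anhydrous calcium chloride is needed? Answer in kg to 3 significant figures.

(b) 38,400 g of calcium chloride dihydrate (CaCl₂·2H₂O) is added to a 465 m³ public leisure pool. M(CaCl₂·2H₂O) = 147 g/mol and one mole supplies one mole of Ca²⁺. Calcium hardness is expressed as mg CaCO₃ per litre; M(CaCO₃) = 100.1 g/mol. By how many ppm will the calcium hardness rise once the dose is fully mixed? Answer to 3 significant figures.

(a) Hardness to add: (227 − 171) = 56 mg/L as CaCO₃ × 381,000 L = 21,340 g as CaCO₃.
(a) Moles of Ca²⁺ (1 mol Ca²⁺ ≡ 1 mol CaCO₃): 21,340 / 100.1 g/mol = 213.1 mol.
(a) Mass of CaCl₂: 213.1 × 111 = 23,660 g.

(b) Volume: 465 m³ = 465,000 L.
(b) Moles of Ca²⁺: 38,400 g ÷ 147 g/mol = 261.2 mol.
(b) As CaCO₃: 261.2 mol × 100.1 g/mol = 26,150 g.
(b) Rise: 26,150 g / 465,000 L × 1000 = 56.23 mg/L.

(a) 23.7 kg; (b) 56.2 ppm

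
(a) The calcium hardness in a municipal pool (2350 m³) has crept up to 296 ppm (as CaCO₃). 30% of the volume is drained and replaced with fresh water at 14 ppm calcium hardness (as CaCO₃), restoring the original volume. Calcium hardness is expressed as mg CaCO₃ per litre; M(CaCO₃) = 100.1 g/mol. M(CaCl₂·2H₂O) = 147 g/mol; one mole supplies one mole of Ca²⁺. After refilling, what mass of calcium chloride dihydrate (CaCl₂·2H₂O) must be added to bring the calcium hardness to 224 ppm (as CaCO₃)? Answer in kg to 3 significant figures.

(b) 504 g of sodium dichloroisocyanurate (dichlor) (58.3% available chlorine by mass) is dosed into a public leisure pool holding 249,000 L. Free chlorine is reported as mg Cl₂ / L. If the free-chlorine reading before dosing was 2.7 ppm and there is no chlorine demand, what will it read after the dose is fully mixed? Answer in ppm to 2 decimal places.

(a) Volume: 2350 m³ = 2,350,000 L.
(a) After draining 30% and refilling: 296 × 0.70 + 14 × 0.30 = 211.4 ppm.
(a) Deficit to target: 224 − 211.4 = 12.6 mg/L.
(a) As CaCO₃: 12.6 mg/L × 2,350,000 L = 29,610 g; ÷ 100.1 = 295.8 mol Ca²⁺.
(a) Mass: 295.8 × 147 = 43,480 g.

(b) Available chlorine delivered: 504 g × 0.583 = 293.8 g as Cl₂.
(b) Concentration rise: 293.8 g / 249,000 L = 1.18 mg/L = 1.18 ppm.
(b) Final FC: 2.7 + 1.18 = 3.88 ppm.

(a) 43.5 kg; (b) 3.88 ppm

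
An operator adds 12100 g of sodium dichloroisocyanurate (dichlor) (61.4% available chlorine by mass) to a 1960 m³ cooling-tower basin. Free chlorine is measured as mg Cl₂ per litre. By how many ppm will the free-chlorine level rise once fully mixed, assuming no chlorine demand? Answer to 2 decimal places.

3.79 ppm

Volume: 1960 m³ = 1,960,000 L.
Available chlorine delivered: 12,100 g × 0.614 = 7429 g as Cl₂.
Concentration rise: 7429 g / 1,960,000 L = 3.791 mg/L = 3.79 ppm.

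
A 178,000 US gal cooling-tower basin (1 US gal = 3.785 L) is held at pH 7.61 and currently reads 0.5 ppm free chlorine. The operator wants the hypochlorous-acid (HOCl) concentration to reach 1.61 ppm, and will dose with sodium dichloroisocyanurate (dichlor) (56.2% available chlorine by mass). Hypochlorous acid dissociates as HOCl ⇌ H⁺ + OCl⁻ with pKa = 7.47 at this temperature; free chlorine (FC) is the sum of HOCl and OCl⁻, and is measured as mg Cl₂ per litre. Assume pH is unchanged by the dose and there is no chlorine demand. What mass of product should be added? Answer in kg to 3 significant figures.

Volume: 178,000 US gal × 3.785 L/gal = 673,730 L.
[OCl⁻]/[HOCl] = 10^(pH − pKa) = 10^(7.61 − 7.47) = 1.38; fraction as HOCl = 1/(1 + 1.38) = 0.4201.
Free chlorine required for 1.61 ppm HOCl: 1.61 / 0.4201 = 3.832 ppm.
FC to add: 3.832 − 0.5 = 3.332 mg/L as Cl₂.
Cl₂ equivalent: 3.332 mg/L × 673,730 L = 2245 g.
Product at 56.2% available Cl: 2245 / 0.562 = 3995 g.

3.99 kg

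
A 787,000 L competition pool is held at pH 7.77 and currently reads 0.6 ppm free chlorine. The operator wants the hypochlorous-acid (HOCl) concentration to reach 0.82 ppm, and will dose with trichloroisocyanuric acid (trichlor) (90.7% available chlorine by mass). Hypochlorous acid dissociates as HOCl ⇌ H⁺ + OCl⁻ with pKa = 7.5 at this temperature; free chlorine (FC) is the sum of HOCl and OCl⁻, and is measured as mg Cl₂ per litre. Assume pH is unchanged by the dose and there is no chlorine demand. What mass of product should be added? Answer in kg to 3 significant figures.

1.52 kg

[OCl⁻]/[HOCl] = 10^(pH − pKa) = 10^(7.77 − 7.5) = 1.862; fraction as HOCl = 1/(1 + 1.862) = 0.3494.
Free chlorine required for 0.82 ppm HOCl: 0.82 / 0.3494 = 2.347 ppm.
FC to add: 2.347 − 0.6 = 1.747 mg/L as Cl₂.
Cl₂ equivalent: 1.747 mg/L × 787,000 L = 1375 g.
Product at 90.7% available Cl: 1375 / 0.907 = 1516 g.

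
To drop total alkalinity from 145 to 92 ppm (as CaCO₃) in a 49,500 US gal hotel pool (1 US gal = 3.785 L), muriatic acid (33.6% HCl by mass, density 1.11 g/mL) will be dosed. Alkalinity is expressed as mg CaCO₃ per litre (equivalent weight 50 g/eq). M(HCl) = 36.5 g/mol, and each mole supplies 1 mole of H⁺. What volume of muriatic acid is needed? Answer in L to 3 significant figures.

19.4 L

Volume: 49,500 US gal × 3.785 L/gal = 187,358 L.
Alkalinity to neutralize: (145 − 92) = 53 mg/L as CaCO₃ × 187,358 L = 9930 g as CaCO₃.
Equivalents of H⁺ required: 9930 ÷ 50 g/eq = 198.6 eq = 198.6 mol HCl.
Mass of HCl: 198.6 × 36.5 = 7249 g.
Mass of 33.6% solution: 7249 / 0.336 = 21,570 g.
Volume: 21,570 g ÷ 1.11 g/mL = 19,440 mL.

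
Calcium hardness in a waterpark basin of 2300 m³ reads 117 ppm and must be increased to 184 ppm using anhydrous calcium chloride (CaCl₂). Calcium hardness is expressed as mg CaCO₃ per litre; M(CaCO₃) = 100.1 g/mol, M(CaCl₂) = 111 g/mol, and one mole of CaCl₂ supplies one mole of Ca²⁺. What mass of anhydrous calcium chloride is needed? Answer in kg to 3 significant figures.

Volume: 2300 m³ = 2,300,000 L.
Hardness to add: (184 − 117) = 67 mg/L as CaCO₃ × 2,300,000 L = 154,100 g as CaCO₃.
Moles of Ca²⁺ (1 mol Ca²⁺ ≡ 1 mol CaCO₃): 154,100 / 100.1 g/mol = 1539 mol.
Mass of CaCl₂: 1539 × 111 = 170,900 g.

171 kg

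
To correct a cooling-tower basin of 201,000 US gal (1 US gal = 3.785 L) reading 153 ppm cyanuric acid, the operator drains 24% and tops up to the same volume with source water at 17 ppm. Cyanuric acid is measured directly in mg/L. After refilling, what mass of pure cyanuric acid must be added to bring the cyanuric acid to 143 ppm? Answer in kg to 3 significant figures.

17.2 kg

Volume: 201,000 US gal × 3.785 L/gal = 760,785 L.
After draining 24% and refilling: 153 × 0.76 + 17 × 0.24 = 120.36 ppm.
Deficit to target: 143 − 120.36 = 22.64 mg/L.
Mass: 22.64 mg/L × 760,785 L = 17,220 g cyanuric acid.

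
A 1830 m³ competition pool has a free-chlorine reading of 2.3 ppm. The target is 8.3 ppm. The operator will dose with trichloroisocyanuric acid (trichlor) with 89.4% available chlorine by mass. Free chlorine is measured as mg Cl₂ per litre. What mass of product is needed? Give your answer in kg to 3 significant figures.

Volume: 1830 m³ = 1,830,000 L.
Chlorine deficit: 8.3 − 2.3 = 6 ppm = 6 mg/L as Cl₂.
Cl₂ equivalent needed: 6 mg/L × 1,830,000 L = 10,980,000 mg = 10,980 g.
Product at 89.4% available chlorine: 10,980 / 0.894 = 12,280 g.

12.3 kg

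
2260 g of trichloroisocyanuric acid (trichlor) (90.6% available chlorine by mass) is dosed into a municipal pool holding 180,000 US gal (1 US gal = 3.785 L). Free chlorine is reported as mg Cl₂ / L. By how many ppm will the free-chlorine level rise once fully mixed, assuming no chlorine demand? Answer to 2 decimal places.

3.01 ppm

Volume: 180,000 US gal × 3.785 L/gal = 681,300 L.
Available chlorine delivered: 2260 g × 0.906 = 2048 g as Cl₂.
Concentration rise: 2048 g / 681,300 L = 3.005 mg/L = 3.01 ppm.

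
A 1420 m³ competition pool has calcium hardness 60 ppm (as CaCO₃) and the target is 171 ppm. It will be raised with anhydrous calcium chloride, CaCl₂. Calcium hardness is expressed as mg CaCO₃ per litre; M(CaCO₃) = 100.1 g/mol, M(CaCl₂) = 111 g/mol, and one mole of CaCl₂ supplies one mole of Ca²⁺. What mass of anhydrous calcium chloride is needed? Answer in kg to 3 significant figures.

175 kg

Volume: 1420 m³ = 1,420,000 L.
Hardness to add: (171 − 60) = 111 mg/L as CaCO₃ × 1,420,000 L = 157,600 g as CaCO₃.
Moles of Ca²⁺ (1 mol Ca²⁺ ≡ 1 mol CaCO₃): 157,600 / 100.1 g/mol = 1575 mol.
Mass of CaCl₂: 1575 × 111 = 174,800 g.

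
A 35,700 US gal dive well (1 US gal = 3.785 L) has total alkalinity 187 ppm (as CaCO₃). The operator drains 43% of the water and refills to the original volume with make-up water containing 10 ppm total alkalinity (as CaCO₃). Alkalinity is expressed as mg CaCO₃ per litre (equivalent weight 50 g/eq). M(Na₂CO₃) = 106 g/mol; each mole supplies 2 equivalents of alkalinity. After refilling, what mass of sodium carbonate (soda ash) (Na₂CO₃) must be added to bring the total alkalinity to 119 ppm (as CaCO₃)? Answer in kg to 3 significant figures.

1.16 kg

Volume: 35,700 US gal × 3.785 L/gal = 135,124 L.
After draining 43% and refilling: 187 × 0.57 + 10 × 0.43 = 110.89 ppm.
Deficit to target: 119 − 110.89 = 8.11 mg/L.
As CaCO₃: 8.11 mg/L × 135,124 L = 1096 g; ÷ 50 g/eq ÷ 2 = 10.96 mol Na₂CO₃.
Mass: 10.96 × 106 = 1162 g.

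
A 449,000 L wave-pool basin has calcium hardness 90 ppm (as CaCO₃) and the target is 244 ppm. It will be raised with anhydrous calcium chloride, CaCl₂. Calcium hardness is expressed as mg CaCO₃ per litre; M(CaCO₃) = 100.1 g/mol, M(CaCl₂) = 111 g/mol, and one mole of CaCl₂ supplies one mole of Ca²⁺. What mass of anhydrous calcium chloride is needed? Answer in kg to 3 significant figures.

Hardness to add: (244 − 90) = 154 mg/L as CaCO₃ × 449,000 L = 69,150 g as CaCO₃.
Moles of Ca²⁺ (1 mol Ca²⁺ ≡ 1 mol CaCO₃): 69,150 / 100.1 g/mol = 690.8 mol.
Mass of CaCl₂: 690.8 × 111 = 76,680 g.

76.7 kg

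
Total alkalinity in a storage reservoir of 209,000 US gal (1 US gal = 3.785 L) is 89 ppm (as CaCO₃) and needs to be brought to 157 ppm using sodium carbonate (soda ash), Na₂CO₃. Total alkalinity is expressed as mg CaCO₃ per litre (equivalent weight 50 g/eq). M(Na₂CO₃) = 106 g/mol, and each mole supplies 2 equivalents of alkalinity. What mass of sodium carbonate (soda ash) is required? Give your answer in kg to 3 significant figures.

57.0 kg

Volume: 209,000 US gal × 3.785 L/gal = 791,065 L.
Alkalinity to add: (157 − 89) = 68 mg/L as CaCO₃ × 791,065 L = 53,790 g as CaCO₃.
Equivalents: 53,790 g ÷ 50 g/eq = 1076 eq.
Each mole of Na₂CO₃ supplies 2 eq, so 1076 / 2 = 537.9 mol.
Mass: 537.9 mol × 106 g/mol = 57,020 g.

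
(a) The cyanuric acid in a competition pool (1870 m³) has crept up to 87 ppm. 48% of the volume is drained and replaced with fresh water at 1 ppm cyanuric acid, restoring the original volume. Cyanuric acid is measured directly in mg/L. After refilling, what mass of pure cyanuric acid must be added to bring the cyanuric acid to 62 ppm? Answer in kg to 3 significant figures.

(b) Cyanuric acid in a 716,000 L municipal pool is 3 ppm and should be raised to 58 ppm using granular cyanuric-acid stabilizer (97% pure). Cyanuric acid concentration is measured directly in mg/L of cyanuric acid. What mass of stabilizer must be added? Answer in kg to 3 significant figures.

(a) Volume: 1870 m³ = 1,870,000 L.
(a) After draining 48% and refilling: 87 × 0.52 + 1 × 0.48 = 45.72 ppm.
(a) Deficit to target: 62 − 45.72 = 16.28 mg/L.
(a) Mass: 16.28 mg/L × 1,870,000 L = 30,440 g cyanuric acid.

(b) CYA to add: (58 − 3) = 55 mg/L × 716,000 L = 39,380 g cyanuric acid.
(b) At 97% purity: 39,380 / 0.97 = 40,600 g product.

(a) 30.4 kg; (b) 40.6 kg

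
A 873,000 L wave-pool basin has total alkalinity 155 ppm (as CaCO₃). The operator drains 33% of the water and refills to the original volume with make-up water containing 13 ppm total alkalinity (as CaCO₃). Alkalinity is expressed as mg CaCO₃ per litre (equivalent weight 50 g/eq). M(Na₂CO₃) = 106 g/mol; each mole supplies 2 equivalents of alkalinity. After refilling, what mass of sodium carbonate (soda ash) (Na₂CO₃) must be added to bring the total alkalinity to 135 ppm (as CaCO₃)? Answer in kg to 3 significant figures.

After draining 33% and refilling: 155 × 0.67 + 13 × 0.33 = 108.14 ppm.
Deficit to target: 135 − 108.14 = 26.86 mg/L.
As CaCO₃: 26.86 mg/L × 873,000 L = 23,450 g; ÷ 50 g/eq ÷ 2 = 234.5 mol Na₂CO₃.
Mass: 234.5 × 106 = 24,860 g.

24.9 kg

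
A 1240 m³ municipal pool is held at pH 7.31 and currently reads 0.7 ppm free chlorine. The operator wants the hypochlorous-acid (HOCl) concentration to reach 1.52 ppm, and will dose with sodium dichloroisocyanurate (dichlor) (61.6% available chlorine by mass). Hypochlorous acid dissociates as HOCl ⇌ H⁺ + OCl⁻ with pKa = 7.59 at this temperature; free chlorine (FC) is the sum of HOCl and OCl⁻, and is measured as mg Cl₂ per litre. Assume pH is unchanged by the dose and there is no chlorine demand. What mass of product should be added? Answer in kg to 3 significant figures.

3.26 kg

Volume: 1240 m³ = 1,240,000 L.
[OCl⁻]/[HOCl] = 10^(pH − pKa) = 10^(7.31 − 7.59) = 0.5248; fraction as HOCl = 1/(1 + 0.5248) = 0.6558.
Free chlorine required for 1.52 ppm HOCl: 1.52 / 0.6558 = 2.318 ppm.
FC to add: 2.318 − 0.7 = 1.618 mg/L as Cl₂.
Cl₂ equivalent: 1.618 mg/L × 1,240,000 L = 2006 g.
Product at 61.6% available Cl: 2006 / 0.616 = 3256 g.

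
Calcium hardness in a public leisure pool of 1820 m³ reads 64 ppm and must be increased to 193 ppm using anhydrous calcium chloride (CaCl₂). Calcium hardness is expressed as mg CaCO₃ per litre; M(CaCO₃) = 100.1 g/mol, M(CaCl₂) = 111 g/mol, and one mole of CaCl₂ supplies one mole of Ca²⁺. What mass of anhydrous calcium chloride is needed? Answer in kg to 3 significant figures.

260 kg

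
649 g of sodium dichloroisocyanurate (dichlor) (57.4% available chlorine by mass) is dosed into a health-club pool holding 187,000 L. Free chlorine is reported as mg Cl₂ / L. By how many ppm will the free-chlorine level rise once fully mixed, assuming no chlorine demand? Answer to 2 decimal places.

1.99 ppm

Available chlorine delivered: 649 g × 0.574 = 372.5 g as Cl₂.
Concentration rise: 372.5 g / 187,000 L = 1.992 mg/L = 1.99 ppm.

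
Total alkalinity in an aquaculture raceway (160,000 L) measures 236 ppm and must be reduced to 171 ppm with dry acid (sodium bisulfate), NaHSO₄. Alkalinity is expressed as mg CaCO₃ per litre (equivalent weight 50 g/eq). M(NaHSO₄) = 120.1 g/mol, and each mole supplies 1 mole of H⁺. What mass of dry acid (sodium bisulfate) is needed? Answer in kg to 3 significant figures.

25.0 kg

Alkalinity to neutralize: (236 − 171) = 65 mg/L as CaCO₃ × 160,000 L = 10,400 g as CaCO₃.
Equivalents of H⁺ required: 10,400 ÷ 50 g/eq = 208 eq = 208 mol NaHSO₄.
Mass of NaHSO₄: 208 × 120.1 = 24,980 g.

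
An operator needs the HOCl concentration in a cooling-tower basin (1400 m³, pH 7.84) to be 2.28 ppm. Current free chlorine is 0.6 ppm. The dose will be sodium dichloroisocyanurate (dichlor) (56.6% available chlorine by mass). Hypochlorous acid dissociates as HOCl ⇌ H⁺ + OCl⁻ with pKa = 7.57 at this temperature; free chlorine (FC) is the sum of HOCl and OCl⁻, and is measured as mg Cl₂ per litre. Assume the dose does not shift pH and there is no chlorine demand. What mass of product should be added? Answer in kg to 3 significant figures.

Volume: 1400 m³ = 1,400,000 L.
[OCl⁻]/[HOCl] = 10^(pH − pKa) = 10^(7.84 − 7.57) = 1.862; fraction as HOCl = 1/(1 + 1.862) = 0.3494.
Free chlorine required for 2.28 ppm HOCl: 2.28 / 0.3494 = 6.526 ppm.
FC to add: 6.526 − 0.6 = 5.926 mg/L as Cl₂.
Cl₂ equivalent: 5.926 mg/L × 1,400,000 L = 8296 g.
Product at 56.6% available Cl: 8296 / 0.566 = 14,660 g.

14.7 kg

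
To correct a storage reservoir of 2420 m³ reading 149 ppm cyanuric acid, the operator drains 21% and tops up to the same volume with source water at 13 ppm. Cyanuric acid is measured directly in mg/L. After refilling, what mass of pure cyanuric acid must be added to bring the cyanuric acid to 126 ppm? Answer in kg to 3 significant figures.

13.5 kg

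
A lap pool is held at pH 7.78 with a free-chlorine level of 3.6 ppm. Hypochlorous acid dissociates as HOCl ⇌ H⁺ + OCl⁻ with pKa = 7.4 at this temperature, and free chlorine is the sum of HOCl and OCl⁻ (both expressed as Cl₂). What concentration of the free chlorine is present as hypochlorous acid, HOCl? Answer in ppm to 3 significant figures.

[OCl⁻]/[HOCl] = 10^(pH − pKa) = 10^(7.78 − 7.4) = 10^0.38 = 2.399.
Fraction as HOCl = 1 / (1 + 2.399) = 0.2942.
HOCl = 0.2942 × 3.6 ppm = 1.059 ppm.

1.06 ppm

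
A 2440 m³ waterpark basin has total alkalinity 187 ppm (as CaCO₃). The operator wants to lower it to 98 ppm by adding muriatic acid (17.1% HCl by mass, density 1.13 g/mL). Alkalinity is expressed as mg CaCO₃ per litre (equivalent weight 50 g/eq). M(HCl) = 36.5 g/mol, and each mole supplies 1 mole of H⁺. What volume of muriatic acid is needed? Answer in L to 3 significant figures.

820 L

Volume: 2440 m³ = 2,440,000 L.
Alkalinity to neutralize: (187 − 98) = 89 mg/L as CaCO₃ × 2,440,000 L = 217,200 g as CaCO₃.
Equivalents of H⁺ required: 217,200 ÷ 50 g/eq = 4343 eq = 4343 mol HCl.
Mass of HCl: 4343 × 36.5 = 158,500 g.
Mass of 17.1% solution: 158,500 / 0.171 = 927,100 g.
Volume: 927,100 g ÷ 1.13 g/mL = 820,400 mL.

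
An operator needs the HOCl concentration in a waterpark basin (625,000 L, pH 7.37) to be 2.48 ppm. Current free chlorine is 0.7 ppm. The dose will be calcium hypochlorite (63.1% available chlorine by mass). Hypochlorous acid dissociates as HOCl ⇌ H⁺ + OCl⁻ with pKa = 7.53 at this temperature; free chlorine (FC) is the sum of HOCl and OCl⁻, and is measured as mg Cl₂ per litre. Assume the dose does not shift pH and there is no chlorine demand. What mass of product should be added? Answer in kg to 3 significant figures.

3.46 kg

[OCl⁻]/[HOCl] = 10^(pH − pKa) = 10^(7.37 − 7.53) = 0.6918; fraction as HOCl = 1/(1 + 0.6918) = 0.5911.
Free chlorine required for 2.48 ppm HOCl: 2.48 / 0.5911 = 4.196 ppm.
FC to add: 4.196 − 0.7 = 3.496 mg/L as Cl₂.
Cl₂ equivalent: 3.496 mg/L × 625,000 L = 2185 g.
Product at 63.1% available Cl: 2185 / 0.631 = 3463 g.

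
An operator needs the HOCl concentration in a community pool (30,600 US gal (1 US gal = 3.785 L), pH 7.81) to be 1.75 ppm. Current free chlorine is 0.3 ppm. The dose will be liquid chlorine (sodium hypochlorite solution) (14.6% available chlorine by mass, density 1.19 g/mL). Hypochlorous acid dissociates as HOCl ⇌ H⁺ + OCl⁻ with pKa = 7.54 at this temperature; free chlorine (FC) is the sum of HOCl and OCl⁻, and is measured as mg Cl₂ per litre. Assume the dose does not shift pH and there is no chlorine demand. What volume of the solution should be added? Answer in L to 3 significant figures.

Volume: 30,600 US gal × 3.785 L/gal = 115,821 L.
[OCl⁻]/[HOCl] = 10^(pH − pKa) = 10^(7.81 − 7.54) = 1.862; fraction as HOCl = 1/(1 + 1.862) = 0.3494.
Free chlorine required for 1.75 ppm HOCl: 1.75 / 0.3494 = 5.009 ppm.
FC to add: 5.009 − 0.3 = 4.709 mg/L as Cl₂.
Cl₂ equivalent: 4.709 mg/L × 115,821 L = 545.4 g.
Product at 14.6% available Cl: 545.4 / 0.146 = 3735 g.
Volume: 3735 g ÷ 1.19 g/mL = 3139 mL.

3.14 L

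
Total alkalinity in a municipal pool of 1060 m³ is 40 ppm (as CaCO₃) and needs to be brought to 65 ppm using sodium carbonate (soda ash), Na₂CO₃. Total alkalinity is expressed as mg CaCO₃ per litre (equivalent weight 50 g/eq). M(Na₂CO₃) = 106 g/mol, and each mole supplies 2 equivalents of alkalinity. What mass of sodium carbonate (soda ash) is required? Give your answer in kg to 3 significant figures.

28.1 kg

Volume: 1060 m³ = 1,060,000 L.
Alkalinity to add: (65 − 40) = 25 mg/L as CaCO₃ × 1,060,000 L = 26,500 g as CaCO₃.
Equivalents: 26,500 g ÷ 50 g/eq = 530 eq.
Each mole of Na₂CO₃ supplies 2 eq, so 530 / 2 = 265 mol.
Mass: 265 mol × 106 g/mol = 28,090 g.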